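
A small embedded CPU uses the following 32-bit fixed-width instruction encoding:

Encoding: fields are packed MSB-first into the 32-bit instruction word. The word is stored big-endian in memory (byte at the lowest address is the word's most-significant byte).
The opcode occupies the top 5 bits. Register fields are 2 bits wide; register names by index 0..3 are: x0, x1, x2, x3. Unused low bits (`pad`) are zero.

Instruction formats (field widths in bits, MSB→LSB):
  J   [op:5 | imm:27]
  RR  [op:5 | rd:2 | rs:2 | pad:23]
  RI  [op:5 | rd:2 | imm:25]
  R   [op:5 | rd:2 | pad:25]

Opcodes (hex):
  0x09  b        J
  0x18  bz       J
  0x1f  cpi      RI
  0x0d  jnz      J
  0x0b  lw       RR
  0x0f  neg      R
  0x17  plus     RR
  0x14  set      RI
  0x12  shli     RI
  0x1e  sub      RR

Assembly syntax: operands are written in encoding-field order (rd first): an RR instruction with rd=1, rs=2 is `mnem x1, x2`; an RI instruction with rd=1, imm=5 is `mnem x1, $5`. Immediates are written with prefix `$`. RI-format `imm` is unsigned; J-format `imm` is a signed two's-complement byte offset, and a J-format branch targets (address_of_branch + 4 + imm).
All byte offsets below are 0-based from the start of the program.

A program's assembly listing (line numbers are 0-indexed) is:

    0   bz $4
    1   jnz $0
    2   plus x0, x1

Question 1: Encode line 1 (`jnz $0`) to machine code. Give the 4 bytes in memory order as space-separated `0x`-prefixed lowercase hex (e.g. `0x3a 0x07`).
L1: jnz op=0xd:5|imm=0:27 ⇒ 0x68000000 ⇒ big 68 00 00 00

0x68 0x00 0x00 0x00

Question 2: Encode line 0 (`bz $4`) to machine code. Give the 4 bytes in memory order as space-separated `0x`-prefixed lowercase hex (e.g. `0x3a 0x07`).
L0: bz op=0x18:5|imm=4:27 ⇒ 0xc0000004 ⇒ big c0 00 00 04

0xc0 0x00 0x00 0x04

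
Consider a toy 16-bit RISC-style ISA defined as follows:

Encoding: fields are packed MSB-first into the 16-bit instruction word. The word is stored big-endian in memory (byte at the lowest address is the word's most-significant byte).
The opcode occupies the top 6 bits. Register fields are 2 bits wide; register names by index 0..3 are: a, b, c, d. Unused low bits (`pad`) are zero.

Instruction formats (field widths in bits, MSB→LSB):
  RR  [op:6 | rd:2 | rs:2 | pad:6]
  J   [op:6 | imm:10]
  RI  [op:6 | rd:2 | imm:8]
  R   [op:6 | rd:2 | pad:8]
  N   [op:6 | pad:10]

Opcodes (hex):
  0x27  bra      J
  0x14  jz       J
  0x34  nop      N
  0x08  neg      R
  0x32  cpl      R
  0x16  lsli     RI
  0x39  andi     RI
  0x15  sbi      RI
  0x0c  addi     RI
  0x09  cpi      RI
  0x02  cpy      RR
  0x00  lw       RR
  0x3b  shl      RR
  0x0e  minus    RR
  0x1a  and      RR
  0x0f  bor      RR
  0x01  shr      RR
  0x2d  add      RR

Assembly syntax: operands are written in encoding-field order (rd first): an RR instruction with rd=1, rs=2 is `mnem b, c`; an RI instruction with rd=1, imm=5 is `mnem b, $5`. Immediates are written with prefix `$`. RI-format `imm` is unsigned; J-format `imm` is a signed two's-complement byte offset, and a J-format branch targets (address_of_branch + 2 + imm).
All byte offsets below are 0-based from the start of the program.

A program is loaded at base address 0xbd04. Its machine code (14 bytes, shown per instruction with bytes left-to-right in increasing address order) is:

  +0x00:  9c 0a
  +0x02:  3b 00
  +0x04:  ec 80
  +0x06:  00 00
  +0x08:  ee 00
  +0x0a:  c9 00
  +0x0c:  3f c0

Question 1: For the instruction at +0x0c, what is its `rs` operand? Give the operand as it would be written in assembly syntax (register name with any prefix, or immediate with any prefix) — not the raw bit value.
d

off 0x0c: read 3f c0 as big → 0x3fc0
  opcode bits[15:10]=0xf: bor/RR
  [9:8] rd=3 = d
  [7:6] rs=3 = d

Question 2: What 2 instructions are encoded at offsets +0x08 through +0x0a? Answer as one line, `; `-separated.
shl c, a; cpl b

off 0x08: read ee 00 as big → 0xee00
  top 6b → 0x3b → shl [RR]
  rd@[9:8]=0x2 ⇒ c
  rs@[7:6]=0x0 ⇒ a
off 0x0a: read c9 00 as big → 0xc900
  top 6b → 0x32 → cpl [R]
  rd@[9:8]=0x1 ⇒ b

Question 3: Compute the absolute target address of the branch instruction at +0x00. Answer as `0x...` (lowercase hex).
0xbd10

[00] 9c 0a → 0x9c0a
  opcode bits[15:10]=0x27: bra/J
  [9:0] imm=10 = $10
  target = base 0xbd04 + off 0x00 + 2 + imm 10 = 0xbd10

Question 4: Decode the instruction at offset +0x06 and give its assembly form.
lw a, a

+0x06: 00 00 ⇒ word 0x0000 (big)
  op=0x0000>>10=0x0 ⇒ lw (RR)
  [9:8] rd=0 = a
  [7:6] rs=0 = a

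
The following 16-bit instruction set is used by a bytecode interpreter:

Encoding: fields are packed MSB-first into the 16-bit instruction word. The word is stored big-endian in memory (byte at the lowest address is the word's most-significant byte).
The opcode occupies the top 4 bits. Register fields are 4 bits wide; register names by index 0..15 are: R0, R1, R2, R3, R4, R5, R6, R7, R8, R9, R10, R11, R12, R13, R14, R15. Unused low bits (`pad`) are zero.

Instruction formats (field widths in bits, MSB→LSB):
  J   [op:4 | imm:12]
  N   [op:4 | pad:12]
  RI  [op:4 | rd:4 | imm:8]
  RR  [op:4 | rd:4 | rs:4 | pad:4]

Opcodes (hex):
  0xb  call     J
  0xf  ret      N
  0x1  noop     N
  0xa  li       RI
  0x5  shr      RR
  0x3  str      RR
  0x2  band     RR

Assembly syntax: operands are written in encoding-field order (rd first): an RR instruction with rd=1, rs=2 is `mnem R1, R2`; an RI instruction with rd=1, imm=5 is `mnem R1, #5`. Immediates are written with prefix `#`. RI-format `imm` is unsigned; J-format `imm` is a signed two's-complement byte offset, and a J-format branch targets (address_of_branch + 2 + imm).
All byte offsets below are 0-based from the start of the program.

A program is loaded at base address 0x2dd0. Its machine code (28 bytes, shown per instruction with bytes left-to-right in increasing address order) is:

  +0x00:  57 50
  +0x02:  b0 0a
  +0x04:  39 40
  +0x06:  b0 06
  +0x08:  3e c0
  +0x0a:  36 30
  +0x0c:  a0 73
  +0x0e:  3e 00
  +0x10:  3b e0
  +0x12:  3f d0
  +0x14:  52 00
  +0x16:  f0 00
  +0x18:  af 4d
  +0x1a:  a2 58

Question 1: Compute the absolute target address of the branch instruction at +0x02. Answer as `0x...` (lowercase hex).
@+02  big-endian(b0 0a) = 0xb00a
  opcode bits[15:12]=0xb: call/J
  imm@[11:0]=0xa ⇒ #10
  target = base 0x2dd0 + off 0x02 + 2 + imm 10 = 0x2dde

0x2dde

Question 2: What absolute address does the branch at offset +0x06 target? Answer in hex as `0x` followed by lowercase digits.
0x2dde

off 0x06: read b0 06 as big → 0xb006
  top 4b → 0xb → call [J]
  imm: (w>>0)&0xfff=0x6 → #6
  target = base 0x2dd0 + off 0x06 + 2 + imm 6 = 0x2dde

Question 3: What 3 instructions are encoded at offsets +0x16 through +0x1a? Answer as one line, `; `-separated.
+0x16: f0 00 ⇒ word 0xf000 (big)
  top 4b → 0xf → ret [N]
+0x18: af 4d ⇒ word 0xaf4d (big)
  top 4b → 0xa → li [RI]
  rd: (w>>8)&0xf=0xf → R15
  imm: (w>>0)&0xff=0x4d → #77
+0x1a: a2 58 ⇒ word 0xa258 (big)
  top 4b → 0xa → li [RI]
  rd: (w>>8)&0xf=0x2 → R2
  imm: (w>>0)&0xff=0x58 → #88

ret; li R15, #77; li R2, #88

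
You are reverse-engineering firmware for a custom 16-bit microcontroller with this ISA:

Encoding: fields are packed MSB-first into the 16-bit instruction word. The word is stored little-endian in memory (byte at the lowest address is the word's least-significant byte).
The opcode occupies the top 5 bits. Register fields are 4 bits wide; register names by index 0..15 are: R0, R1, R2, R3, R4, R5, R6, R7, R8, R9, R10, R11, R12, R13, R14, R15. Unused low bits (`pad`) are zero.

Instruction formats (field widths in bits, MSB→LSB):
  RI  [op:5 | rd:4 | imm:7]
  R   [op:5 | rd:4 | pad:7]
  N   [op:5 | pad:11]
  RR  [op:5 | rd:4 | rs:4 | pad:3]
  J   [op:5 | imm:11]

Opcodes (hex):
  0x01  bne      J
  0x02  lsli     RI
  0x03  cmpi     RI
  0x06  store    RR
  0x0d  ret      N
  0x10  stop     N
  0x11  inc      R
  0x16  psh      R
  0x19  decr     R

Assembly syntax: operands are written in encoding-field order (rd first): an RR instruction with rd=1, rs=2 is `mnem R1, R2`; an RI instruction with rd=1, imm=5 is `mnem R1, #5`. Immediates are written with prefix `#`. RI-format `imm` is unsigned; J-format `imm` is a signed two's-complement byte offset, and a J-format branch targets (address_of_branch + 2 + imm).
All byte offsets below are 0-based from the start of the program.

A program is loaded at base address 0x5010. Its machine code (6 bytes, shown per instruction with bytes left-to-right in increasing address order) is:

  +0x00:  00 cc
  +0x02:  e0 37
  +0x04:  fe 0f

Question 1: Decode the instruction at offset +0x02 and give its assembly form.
store R15, R12

@+02  little-endian(e0 37) = 0x37e0
  op=0x37e0>>11=0x6 ⇒ store (RR)
  rd@[10:7]=0xf ⇒ R15
  rs@[6:3]=0xc ⇒ R12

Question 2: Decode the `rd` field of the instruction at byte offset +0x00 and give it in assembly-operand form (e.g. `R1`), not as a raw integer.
off 0x00: read 00 cc as little → 0xcc00
  opcode bits[15:11]=0x19: decr/R
  [10:7] rd=8 = R8

R8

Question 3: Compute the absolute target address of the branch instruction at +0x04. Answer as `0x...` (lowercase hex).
0x5014

+0x04: fe 0f ⇒ word 0x0ffe (little)
  op=0x0ffe>>11=0x1 ⇒ bne (J)
  imm@[10:0]=0x7fe (s11→-2) ⇒ #-2
  target = base 0x5010 + off 0x04 + 2 + imm -2 = 0x5014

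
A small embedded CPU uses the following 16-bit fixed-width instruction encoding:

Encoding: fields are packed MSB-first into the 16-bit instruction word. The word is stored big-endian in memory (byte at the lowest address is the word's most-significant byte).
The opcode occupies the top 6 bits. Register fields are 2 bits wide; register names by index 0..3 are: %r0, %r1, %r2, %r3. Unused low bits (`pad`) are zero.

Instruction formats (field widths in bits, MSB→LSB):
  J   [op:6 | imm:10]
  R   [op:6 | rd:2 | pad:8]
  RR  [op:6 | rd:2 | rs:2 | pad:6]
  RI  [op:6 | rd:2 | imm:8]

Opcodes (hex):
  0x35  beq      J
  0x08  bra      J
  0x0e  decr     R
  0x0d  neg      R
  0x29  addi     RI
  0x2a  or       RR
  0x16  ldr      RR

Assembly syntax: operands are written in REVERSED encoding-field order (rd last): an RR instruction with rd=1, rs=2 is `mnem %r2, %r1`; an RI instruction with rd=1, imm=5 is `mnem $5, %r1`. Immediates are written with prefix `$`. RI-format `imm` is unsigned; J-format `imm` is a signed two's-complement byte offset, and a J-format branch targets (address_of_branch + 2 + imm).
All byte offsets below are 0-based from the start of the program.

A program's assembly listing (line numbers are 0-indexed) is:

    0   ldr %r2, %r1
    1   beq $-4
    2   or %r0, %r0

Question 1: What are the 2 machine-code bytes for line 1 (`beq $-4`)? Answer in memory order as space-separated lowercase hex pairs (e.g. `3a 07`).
line 1 (beq): pack op=0x35:6|imm=-4:10 = 0xd7fc; big→ d7 fc

d7 fc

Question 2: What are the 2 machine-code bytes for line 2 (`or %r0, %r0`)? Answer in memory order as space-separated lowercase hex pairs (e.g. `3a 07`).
a8 00

L2: or op=0x2a:6|rd=0:2|rs=0:2|pad=0:6 ⇒ 0xa800 ⇒ big a8 00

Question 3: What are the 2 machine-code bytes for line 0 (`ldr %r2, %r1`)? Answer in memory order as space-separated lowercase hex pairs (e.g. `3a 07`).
line 0 (ldr): pack op=0x16:6|rd=1:2|rs=2:2|pad=0:6 = 0x5980; big→ 59 80

59 80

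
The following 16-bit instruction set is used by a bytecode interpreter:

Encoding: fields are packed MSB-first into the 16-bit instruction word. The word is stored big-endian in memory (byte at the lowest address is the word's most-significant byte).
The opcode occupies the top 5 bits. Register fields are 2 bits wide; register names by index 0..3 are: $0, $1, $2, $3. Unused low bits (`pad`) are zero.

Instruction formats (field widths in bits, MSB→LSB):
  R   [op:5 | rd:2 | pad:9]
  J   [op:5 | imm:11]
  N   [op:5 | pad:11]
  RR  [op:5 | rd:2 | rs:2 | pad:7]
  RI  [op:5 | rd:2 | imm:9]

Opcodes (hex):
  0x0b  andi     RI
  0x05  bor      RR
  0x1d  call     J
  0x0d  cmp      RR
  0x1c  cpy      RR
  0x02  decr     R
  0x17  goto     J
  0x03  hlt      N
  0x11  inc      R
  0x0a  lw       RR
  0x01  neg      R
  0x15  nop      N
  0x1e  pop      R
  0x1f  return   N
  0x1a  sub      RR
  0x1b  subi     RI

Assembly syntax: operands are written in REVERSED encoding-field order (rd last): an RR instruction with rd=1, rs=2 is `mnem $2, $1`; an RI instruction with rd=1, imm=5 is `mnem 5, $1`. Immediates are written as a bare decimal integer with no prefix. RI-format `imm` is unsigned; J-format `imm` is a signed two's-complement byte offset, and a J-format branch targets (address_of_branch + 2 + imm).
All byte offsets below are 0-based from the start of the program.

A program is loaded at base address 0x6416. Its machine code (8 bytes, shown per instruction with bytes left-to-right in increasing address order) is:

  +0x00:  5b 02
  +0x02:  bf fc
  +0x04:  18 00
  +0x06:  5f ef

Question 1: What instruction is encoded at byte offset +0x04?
@+04  big-endian(18 00) = 0x1800
  top 5b → 0x3 → hlt [N]

hlt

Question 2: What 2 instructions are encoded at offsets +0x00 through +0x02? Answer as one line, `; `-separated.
andi 258, $1; goto -4

@+00  big-endian(5b 02) = 0x5b02
  op=0x5b02>>11=0xb ⇒ andi (RI)
  [10:9] rd=1 = $1
  [8:0] imm=258 = 258
@+02  big-endian(bf fc) = 0xbffc
  op=0xbffc>>11=0x17 ⇒ goto (J)
  [10:0] imm=2044 (s11→-4) = -4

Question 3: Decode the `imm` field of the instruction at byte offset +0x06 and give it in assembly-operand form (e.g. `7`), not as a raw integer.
off 0x06: read 5f ef as big → 0x5fef
  opcode bits[15:11]=0xb: andi/RI
  rd@[10:9]=0x3 ⇒ $3
  imm@[8:0]=0x1ef ⇒ 495

495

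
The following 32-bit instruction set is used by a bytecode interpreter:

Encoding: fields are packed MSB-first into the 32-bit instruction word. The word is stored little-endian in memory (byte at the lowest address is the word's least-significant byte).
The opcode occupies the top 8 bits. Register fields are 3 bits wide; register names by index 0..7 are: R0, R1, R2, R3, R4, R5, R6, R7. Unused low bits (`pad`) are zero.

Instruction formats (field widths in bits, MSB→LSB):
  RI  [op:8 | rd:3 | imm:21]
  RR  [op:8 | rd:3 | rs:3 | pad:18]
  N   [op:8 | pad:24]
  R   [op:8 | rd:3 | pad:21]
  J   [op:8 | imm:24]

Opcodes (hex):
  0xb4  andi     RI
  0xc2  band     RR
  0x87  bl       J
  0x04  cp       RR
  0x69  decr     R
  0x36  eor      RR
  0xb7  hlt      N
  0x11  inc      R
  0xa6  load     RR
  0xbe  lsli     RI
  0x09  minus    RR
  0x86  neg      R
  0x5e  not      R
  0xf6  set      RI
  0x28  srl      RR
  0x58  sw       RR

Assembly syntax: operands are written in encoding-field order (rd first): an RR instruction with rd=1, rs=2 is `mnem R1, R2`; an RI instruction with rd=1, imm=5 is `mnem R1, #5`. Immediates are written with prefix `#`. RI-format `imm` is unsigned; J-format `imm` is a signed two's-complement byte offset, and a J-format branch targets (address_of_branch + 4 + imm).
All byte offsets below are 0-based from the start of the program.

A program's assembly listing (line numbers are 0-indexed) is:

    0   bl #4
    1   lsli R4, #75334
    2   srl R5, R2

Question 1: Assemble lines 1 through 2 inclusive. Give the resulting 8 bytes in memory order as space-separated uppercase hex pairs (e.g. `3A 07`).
L1: lsli op=0xbe:8|rd=4:3|imm=75334:21 ⇒ 0xbe812646 ⇒ little 46 26 81 be
L2: srl op=0x28:8|rd=5:3|rs=2:3|pad=0:18 ⇒ 0x28a80000 ⇒ little 00 00 a8 28

46 26 81 BE 00 00 A8 28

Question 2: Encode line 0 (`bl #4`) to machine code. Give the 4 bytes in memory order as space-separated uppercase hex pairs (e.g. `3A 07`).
line 0 (bl): pack op=0x87:8|imm=4:24 = 0x87000004; little→ 04 00 00 87

04 00 00 87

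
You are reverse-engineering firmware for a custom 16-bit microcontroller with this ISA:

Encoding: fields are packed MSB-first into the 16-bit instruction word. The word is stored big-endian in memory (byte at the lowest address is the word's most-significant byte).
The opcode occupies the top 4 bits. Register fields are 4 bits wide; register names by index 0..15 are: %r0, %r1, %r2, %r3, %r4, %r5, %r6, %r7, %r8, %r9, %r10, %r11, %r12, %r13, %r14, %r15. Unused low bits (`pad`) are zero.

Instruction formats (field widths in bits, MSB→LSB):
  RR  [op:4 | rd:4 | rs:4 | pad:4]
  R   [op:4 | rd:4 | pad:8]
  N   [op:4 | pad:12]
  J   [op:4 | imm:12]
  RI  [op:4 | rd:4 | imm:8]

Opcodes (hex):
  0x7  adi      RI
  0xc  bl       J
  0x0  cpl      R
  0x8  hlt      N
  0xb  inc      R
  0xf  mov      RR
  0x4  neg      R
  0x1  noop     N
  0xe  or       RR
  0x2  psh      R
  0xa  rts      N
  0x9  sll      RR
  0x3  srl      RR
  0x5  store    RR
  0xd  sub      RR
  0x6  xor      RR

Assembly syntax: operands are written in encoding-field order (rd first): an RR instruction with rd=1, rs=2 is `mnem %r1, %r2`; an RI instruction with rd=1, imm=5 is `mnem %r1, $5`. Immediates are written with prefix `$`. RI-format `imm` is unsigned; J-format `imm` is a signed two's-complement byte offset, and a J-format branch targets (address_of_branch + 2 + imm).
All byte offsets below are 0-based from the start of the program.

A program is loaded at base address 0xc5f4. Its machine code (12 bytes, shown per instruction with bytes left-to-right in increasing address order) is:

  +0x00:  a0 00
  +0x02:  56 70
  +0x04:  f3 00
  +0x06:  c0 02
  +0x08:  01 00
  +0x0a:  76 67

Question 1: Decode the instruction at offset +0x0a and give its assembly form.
@+0a  big-endian(76 67) = 0x7667
  op=0x7667>>12=0x7 ⇒ adi (RI)
  rd@[11:8]=0x6 ⇒ %r6
  imm@[7:0]=0x67 ⇒ $103

adi %r6, $103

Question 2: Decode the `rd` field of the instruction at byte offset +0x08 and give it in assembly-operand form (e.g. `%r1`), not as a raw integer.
%r1

off 0x08: read 01 00 as big → 0x0100
  top 4b → 0x0 → cpl [R]
  rd@[11:8]=0x1 ⇒ %r1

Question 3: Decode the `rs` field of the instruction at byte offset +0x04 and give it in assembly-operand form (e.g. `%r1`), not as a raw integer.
@+04  big-endian(f3 00) = 0xf300
  op=0xf300>>12=0xf ⇒ mov (RR)
  rd: (w>>8)&0xf=0x3 → %r3
  rs: (w>>4)&0xf=0x0 → %r0

%r0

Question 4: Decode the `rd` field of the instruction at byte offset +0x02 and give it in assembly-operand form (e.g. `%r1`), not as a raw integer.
%r6

off 0x02: read 56 70 as big → 0x5670
  op=0x5670>>12=0x5 ⇒ store (RR)
  rd@[11:8]=0x6 ⇒ %r6
  rs@[7:4]=0x7 ⇒ %r7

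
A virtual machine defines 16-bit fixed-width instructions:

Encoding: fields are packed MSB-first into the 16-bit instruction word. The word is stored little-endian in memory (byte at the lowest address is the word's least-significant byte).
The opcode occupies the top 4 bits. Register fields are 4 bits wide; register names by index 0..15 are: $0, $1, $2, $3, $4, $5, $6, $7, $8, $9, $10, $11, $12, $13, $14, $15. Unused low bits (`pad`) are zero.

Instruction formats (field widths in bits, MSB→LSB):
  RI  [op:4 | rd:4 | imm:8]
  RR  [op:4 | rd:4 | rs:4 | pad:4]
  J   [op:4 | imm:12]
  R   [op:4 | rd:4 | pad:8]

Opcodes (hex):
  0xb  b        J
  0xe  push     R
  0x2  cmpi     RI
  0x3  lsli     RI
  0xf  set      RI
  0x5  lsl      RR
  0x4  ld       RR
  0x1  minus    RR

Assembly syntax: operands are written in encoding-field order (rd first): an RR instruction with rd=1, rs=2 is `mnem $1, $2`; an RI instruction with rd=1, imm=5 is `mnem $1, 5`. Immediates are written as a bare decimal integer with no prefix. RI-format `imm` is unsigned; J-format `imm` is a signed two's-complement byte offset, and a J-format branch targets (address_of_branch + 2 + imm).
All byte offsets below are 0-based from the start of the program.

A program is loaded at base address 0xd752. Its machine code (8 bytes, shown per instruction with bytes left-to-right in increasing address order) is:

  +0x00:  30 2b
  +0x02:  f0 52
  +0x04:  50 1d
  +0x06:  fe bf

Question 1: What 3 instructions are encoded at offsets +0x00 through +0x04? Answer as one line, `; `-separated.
[00] 30 2b → 0x2b30
  top 4b → 0x2 → cmpi [RI]
  rd@[11:8]=0xb ⇒ $11
  imm@[7:0]=0x30 ⇒ 48
[02] f0 52 → 0x52f0
  top 4b → 0x5 → lsl [RR]
  rd@[11:8]=0x2 ⇒ $2
  rs@[7:4]=0xf ⇒ $15
[04] 50 1d → 0x1d50
  top 4b → 0x1 → minus [RR]
  rd@[11:8]=0xd ⇒ $13
  rs@[7:4]=0x5 ⇒ $5

cmpi $11, 48; lsl $2, $15; minus $13, $5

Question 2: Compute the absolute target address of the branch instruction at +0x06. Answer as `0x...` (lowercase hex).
[06] fe bf → 0xbffe
  top 4b → 0xb → b [J]
  imm@[11:0]=0xffe (s12→-2) ⇒ -2
  target = base 0xd752 + off 0x06 + 2 + imm -2 = 0xd758

0xd758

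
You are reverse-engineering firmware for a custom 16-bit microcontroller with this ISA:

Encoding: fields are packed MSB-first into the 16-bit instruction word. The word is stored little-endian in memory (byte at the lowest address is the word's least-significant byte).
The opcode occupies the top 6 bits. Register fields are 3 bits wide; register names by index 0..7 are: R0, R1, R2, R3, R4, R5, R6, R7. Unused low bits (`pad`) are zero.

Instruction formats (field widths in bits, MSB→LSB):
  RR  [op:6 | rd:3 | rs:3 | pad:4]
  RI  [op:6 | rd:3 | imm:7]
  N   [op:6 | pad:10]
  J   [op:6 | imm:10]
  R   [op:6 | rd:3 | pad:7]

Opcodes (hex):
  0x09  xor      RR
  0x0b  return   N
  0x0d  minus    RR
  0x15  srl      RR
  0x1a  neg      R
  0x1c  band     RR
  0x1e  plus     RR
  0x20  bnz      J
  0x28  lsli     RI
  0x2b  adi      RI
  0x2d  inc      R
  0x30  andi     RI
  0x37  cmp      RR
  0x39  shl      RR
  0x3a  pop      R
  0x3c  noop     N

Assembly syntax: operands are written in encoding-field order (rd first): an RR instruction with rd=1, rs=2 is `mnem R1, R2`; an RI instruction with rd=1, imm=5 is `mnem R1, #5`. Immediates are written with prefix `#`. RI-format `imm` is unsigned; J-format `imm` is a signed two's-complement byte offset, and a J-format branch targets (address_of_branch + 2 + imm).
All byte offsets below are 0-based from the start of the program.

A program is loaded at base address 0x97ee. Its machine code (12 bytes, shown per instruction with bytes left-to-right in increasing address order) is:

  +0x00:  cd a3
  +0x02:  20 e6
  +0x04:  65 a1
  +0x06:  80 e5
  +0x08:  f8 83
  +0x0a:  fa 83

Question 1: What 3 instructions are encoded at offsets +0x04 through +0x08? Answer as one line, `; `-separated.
lsli R2, #101; shl R3, R0; bnz #-8

off 0x04: read 65 a1 as little → 0xa165
  top 6b → 0x28 → lsli [RI]
  [9:7] rd=2 = R2
  [6:0] imm=101 = #101
off 0x06: read 80 e5 as little → 0xe580
  top 6b → 0x39 → shl [RR]
  [9:7] rd=3 = R3
  [6:4] rs=0 = R0
off 0x08: read f8 83 as little → 0x83f8
  top 6b → 0x20 → bnz [J]
  [9:0] imm=1016 (s10→-8) = #-8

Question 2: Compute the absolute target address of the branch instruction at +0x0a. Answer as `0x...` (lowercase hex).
0x97f4

[0a] fa 83 → 0x83fa
  top 6b → 0x20 → bnz [J]
  [9:0] imm=1018 (s10→-6) = #-6
  target = base 0x97ee + off 0x0a + 2 + imm -6 = 0x97f4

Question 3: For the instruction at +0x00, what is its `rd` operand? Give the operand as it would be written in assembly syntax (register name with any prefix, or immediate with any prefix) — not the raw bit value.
R7

+0x00: cd a3 ⇒ word 0xa3cd (little)
  op=0xa3cd>>10=0x28 ⇒ lsli (RI)
  rd@[9:7]=0x7 ⇒ R7
  imm@[6:0]=0x4d ⇒ #77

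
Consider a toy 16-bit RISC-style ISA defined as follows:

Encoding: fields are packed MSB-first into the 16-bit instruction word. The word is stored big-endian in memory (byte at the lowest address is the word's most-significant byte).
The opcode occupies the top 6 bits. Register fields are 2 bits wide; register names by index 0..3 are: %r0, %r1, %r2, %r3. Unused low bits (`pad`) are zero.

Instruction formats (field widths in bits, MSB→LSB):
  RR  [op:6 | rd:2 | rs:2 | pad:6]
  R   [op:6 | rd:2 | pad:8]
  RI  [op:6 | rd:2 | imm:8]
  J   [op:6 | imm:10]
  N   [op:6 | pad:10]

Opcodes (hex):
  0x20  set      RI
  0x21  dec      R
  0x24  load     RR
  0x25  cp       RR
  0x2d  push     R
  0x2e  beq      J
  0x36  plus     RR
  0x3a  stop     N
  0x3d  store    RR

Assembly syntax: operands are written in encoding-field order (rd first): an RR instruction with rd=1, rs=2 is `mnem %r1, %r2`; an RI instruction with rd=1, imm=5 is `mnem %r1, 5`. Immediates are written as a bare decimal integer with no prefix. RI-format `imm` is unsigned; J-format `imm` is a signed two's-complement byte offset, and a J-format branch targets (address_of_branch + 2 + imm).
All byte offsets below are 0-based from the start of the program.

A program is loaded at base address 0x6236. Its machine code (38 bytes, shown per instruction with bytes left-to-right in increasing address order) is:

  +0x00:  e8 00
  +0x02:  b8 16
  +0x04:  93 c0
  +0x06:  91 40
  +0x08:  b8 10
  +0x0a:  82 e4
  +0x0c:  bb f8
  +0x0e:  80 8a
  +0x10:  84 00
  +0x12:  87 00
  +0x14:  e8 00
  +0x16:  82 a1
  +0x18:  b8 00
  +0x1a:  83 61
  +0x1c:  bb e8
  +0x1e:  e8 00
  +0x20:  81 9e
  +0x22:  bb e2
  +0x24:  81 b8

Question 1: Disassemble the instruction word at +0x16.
set %r2, 161

[16] 82 a1 → 0x82a1
  opcode bits[15:10]=0x20: set/RI
  rd: (w>>8)&0x3=0x2 → %r2
  imm: (w>>0)&0xff=0xa1 → 161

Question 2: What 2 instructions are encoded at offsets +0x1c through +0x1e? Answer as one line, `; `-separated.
@+1c  big-endian(bb e8) = 0xbbe8
  op=0xbbe8>>10=0x2e ⇒ beq (J)
  [9:0] imm=1000 (s10→-24) = -24
@+1e  big-endian(e8 00) = 0xe800
  op=0xe800>>10=0x3a ⇒ stop (N)

beq -24; stop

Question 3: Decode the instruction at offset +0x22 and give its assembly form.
+0x22: bb e2 ⇒ word 0xbbe2 (big)
  opcode bits[15:10]=0x2e: beq/J
  imm: (w>>0)&0x3ff=0x3e2 (s10→-30) → -30

beq -30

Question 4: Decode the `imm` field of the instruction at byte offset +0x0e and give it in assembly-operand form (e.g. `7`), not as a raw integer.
@+0e  big-endian(80 8a) = 0x808a
  op=0x808a>>10=0x20 ⇒ set (RI)
  [9:8] rd=0 = %r0
  [7:0] imm=138 = 138

138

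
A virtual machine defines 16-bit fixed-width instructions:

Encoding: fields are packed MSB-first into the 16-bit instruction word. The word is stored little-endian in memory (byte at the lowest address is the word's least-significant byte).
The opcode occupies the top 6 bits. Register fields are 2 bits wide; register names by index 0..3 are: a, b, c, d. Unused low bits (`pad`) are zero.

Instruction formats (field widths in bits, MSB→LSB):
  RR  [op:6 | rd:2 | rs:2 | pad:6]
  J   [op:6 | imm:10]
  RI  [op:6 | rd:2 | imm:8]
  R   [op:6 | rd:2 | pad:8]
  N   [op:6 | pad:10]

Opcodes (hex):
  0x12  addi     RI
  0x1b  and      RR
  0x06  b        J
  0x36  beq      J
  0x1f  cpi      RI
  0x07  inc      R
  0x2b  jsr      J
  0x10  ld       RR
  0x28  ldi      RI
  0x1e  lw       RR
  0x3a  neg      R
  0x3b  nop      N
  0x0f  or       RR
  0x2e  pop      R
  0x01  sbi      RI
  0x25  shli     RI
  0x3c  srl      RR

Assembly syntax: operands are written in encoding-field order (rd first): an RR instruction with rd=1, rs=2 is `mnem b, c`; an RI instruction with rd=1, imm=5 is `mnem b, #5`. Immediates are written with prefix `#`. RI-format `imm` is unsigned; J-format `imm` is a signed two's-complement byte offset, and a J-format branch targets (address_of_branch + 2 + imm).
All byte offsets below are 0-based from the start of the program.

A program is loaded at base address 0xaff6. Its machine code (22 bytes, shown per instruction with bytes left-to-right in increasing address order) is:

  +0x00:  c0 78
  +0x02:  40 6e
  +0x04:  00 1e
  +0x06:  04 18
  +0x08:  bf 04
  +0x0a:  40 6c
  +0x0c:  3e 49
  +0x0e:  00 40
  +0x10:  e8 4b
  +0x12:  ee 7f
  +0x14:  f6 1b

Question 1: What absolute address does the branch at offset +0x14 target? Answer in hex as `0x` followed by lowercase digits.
@+14  little-endian(f6 1b) = 0x1bf6
  top 6b → 0x6 → b [J]
  imm@[9:0]=0x3f6 (s10→-10) ⇒ #-10
  target = base 0xaff6 + off 0x14 + 2 + imm -10 = 0xb002

0xb002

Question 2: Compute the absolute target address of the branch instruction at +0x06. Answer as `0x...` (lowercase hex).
off 0x06: read 04 18 as little → 0x1804
  op=0x1804>>10=0x6 ⇒ b (J)
  imm: (w>>0)&0x3ff=0x4 → #4
  target = base 0xaff6 + off 0x06 + 2 + imm 4 = 0xb002

0xb002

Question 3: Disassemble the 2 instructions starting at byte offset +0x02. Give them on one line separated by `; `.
+0x02: 40 6e ⇒ word 0x6e40 (little)
  top 6b → 0x1b → and [RR]
  [9:8] rd=2 = c
  [7:6] rs=1 = b
+0x04: 00 1e ⇒ word 0x1e00 (little)
  top 6b → 0x7 → inc [R]
  [9:8] rd=2 = c

and c, b; inc c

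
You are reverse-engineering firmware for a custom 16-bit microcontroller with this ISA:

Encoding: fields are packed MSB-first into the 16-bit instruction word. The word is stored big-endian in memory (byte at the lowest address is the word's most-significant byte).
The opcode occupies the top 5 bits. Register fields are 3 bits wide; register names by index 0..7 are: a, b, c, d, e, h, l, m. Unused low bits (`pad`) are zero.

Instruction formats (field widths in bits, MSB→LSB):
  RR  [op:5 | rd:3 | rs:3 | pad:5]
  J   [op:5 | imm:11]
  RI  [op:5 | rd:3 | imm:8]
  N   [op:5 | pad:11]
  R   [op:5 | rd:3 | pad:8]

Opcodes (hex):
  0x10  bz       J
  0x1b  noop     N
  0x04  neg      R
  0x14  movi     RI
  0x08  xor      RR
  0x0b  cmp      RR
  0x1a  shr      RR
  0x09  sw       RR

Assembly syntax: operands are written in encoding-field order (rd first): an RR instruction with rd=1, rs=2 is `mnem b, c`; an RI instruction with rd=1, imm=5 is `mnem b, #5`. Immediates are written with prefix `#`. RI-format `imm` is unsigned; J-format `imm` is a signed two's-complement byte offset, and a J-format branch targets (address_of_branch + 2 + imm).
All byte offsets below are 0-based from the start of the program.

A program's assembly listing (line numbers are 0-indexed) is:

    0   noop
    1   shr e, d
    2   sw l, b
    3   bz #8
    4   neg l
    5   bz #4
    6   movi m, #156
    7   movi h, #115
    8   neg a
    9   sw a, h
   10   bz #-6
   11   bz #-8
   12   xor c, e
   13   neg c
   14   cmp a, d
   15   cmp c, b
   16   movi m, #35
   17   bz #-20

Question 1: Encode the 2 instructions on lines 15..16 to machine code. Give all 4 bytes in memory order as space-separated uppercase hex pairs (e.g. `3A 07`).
5A 20 A7 23

15. cmp fields op=0xb:5|rd=2:3|rs=1:3|pad=0:5 → word 5a20h → 5a 20
16. movi fields op=0x14:5|rd=7:3|imm=35:8 → word a723h → a7 23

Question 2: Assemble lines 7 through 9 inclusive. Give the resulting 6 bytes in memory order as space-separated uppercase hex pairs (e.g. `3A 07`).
line 7 (movi): pack op=0x14:5|rd=5:3|imm=115:8 = 0xa573; big→ a5 73
line 8 (neg): pack op=0x4:5|rd=0:3|pad=0:8 = 0x2000; big→ 20 00
line 9 (sw): pack op=0x9:5|rd=0:3|rs=5:3|pad=0:5 = 0x48a0; big→ 48 a0

A5 73 20 00 48 A0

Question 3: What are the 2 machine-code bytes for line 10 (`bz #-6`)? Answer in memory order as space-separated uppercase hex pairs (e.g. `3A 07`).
87 FA

10. bz fields op=0x10:5|imm=-6:11 → word 87fah → 87 fa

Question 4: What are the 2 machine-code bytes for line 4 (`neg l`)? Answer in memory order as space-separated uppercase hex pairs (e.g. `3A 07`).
26 00

4. neg fields op=0x4:5|rd=6:3|pad=0:8 → word 2600h → 26 00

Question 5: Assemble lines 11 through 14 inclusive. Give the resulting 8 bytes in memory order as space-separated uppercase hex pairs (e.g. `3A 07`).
line 11 (bz): pack op=0x10:5|imm=-8:11 = 0x87f8; big→ 87 f8
line 12 (xor): pack op=0x8:5|rd=2:3|rs=4:3|pad=0:5 = 0x4280; big→ 42 80
line 13 (neg): pack op=0x4:5|rd=2:3|pad=0:8 = 0x2200; big→ 22 00
line 14 (cmp): pack op=0xb:5|rd=0:3|rs=3:3|pad=0:5 = 0x5860; big→ 58 60

87 F8 42 80 22 00 58 60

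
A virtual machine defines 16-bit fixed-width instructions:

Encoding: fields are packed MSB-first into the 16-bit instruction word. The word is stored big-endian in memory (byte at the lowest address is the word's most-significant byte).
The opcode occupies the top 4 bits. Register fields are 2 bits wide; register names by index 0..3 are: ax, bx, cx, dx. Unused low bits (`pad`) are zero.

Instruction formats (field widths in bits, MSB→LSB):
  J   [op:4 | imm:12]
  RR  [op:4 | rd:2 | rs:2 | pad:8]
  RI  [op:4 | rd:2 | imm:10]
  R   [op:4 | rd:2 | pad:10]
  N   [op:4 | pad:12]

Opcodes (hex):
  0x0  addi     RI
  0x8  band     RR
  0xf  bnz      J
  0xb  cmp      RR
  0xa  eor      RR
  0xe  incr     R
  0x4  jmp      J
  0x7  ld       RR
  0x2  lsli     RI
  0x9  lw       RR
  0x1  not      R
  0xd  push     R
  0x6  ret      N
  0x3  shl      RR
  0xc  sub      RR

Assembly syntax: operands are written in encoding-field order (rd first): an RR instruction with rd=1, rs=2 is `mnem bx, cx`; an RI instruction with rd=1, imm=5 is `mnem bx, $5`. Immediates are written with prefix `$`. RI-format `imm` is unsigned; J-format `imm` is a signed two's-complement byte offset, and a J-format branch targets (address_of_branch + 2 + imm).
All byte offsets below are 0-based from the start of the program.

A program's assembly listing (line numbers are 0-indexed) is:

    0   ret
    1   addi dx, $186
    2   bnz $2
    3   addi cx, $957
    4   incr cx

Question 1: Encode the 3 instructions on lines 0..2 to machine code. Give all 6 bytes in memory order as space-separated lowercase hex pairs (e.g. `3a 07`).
0. ret fields op=0x6:4|pad=0:12 → word 6000h → 60 00
1. addi fields op=0x0:4|rd=3:2|imm=186:10 → word 0cbah → 0c ba
2. bnz fields op=0xf:4|imm=2:12 → word f002h → f0 02

60 00 0c ba f0 02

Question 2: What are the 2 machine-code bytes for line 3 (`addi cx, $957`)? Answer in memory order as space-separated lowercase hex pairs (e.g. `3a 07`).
L3: addi op=0x0:4|rd=2:2|imm=957:10 ⇒ 0x0bbd ⇒ big 0b bd

0b bd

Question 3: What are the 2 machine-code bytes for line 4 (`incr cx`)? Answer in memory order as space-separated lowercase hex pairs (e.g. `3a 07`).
line 4 (incr): pack op=0xe:4|rd=2:2|pad=0:10 = 0xe800; big→ e8 00

e8 00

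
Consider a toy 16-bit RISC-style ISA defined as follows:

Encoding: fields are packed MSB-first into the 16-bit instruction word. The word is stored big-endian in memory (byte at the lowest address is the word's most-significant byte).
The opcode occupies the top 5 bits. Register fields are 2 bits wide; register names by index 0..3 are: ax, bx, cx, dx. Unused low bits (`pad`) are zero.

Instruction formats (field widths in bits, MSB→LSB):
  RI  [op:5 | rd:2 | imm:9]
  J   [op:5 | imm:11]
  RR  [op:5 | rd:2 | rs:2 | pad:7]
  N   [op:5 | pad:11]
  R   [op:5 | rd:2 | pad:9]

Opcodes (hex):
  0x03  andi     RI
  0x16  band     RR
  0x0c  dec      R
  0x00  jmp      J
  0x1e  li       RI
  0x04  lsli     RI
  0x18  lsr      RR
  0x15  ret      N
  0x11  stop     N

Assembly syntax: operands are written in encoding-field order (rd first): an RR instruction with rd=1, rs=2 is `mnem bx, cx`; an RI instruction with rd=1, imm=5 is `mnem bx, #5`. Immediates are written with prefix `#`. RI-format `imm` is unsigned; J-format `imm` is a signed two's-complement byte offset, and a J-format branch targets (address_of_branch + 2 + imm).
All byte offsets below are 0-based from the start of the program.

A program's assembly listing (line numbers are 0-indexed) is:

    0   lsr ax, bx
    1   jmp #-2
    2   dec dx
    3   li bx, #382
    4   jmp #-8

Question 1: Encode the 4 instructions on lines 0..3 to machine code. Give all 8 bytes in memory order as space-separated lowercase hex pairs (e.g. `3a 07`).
c0 80 07 fe 66 00 f3 7e

L0: lsr op=0x18:5|rd=0:2|rs=1:2|pad=0:7 ⇒ 0xc080 ⇒ big c0 80
L1: jmp op=0x0:5|imm=-2:11 ⇒ 0x07fe ⇒ big 07 fe
L2: dec op=0xc:5|rd=3:2|pad=0:9 ⇒ 0x6600 ⇒ big 66 00
L3: li op=0x1e:5|rd=1:2|imm=382:9 ⇒ 0xf37e ⇒ big f3 7e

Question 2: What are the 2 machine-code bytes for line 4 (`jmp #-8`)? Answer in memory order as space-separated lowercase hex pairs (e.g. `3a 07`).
07 f8

line 4 (jmp): pack op=0x0:5|imm=-8:11 = 0x07f8; big→ 07 f8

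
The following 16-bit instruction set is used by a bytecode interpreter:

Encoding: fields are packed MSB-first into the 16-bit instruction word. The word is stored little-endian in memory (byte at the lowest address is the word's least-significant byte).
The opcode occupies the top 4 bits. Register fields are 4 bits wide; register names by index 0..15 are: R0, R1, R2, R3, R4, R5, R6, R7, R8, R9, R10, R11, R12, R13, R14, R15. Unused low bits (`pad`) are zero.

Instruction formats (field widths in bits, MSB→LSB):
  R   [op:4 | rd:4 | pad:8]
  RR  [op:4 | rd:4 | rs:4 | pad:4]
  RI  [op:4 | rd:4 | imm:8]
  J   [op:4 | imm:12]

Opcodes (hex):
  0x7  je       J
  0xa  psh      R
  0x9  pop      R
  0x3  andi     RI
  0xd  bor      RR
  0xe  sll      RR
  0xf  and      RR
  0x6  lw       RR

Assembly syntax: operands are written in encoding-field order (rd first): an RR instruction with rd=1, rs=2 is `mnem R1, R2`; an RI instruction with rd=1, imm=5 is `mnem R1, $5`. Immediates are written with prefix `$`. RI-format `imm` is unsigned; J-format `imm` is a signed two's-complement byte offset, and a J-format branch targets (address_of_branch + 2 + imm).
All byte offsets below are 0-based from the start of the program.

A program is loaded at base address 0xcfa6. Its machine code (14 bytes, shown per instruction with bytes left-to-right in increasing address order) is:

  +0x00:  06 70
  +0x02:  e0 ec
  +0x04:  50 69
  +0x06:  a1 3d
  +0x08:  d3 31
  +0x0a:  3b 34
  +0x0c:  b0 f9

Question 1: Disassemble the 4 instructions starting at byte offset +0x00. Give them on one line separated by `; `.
je $6; sll R12, R14; lw R9, R5; andi R13, $161

@+00  little-endian(06 70) = 0x7006
  op=0x7006>>12=0x7 ⇒ je (J)
  imm@[11:0]=0x6 ⇒ $6
@+02  little-endian(e0 ec) = 0xece0
  op=0xece0>>12=0xe ⇒ sll (RR)
  rd@[11:8]=0xc ⇒ R12
  rs@[7:4]=0xe ⇒ R14
@+04  little-endian(50 69) = 0x6950
  op=0x6950>>12=0x6 ⇒ lw (RR)
  rd@[11:8]=0x9 ⇒ R9
  rs@[7:4]=0x5 ⇒ R5
@+06  little-endian(a1 3d) = 0x3da1
  op=0x3da1>>12=0x3 ⇒ andi (RI)
  rd@[11:8]=0xd ⇒ R13
  imm@[7:0]=0xa1 ⇒ $161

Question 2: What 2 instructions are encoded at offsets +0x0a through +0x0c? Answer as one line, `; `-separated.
[0a] 3b 34 → 0x343b
  op=0x343b>>12=0x3 ⇒ andi (RI)
  [11:8] rd=4 = R4
  [7:0] imm=59 = $59
[0c] b0 f9 → 0xf9b0
  op=0xf9b0>>12=0xf ⇒ and (RR)
  [11:8] rd=9 = R9
  [7:4] rs=11 = R11

andi R4, $59; and R9, R11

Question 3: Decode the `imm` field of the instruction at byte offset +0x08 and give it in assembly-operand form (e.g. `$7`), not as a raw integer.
+0x08: d3 31 ⇒ word 0x31d3 (little)
  op=0x31d3>>12=0x3 ⇒ andi (RI)
  rd@[11:8]=0x1 ⇒ R1
  imm@[7:0]=0xd3 ⇒ $211

$211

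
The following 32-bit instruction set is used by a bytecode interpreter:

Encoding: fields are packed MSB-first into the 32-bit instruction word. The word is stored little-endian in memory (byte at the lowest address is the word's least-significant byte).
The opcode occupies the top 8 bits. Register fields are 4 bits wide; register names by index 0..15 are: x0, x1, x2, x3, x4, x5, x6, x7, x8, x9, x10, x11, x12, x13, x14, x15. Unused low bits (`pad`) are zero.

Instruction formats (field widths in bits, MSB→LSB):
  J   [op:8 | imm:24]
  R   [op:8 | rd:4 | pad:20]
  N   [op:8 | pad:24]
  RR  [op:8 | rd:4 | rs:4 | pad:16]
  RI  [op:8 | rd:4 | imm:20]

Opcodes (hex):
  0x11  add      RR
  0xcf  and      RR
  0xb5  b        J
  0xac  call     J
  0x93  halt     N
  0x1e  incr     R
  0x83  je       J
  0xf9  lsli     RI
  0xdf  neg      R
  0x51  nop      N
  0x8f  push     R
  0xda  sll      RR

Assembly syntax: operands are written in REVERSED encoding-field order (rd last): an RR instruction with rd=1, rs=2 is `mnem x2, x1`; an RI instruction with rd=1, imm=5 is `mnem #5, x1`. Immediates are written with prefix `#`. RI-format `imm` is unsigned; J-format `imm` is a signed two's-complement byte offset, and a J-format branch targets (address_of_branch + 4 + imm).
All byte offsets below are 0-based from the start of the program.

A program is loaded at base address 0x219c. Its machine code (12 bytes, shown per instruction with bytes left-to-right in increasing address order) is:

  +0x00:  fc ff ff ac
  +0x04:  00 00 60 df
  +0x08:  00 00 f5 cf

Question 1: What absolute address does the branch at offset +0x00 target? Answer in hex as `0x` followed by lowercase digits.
off 0x00: read fc ff ff ac as little → 0xacfffffc
  top 8b → 0xac → call [J]
  imm: (w>>0)&0xffffff=0xfffffc (s24→-4) → #-4
  target = base 0x219c + off 0x00 + 4 + imm -4 = 0x219c

0x219c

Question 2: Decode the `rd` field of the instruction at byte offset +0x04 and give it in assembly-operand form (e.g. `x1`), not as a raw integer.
+0x04: 00 00 60 df ⇒ word 0xdf600000 (little)
  opcode bits[31:24]=0xdf: neg/R
  rd@[23:20]=0x6 ⇒ x6

x6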